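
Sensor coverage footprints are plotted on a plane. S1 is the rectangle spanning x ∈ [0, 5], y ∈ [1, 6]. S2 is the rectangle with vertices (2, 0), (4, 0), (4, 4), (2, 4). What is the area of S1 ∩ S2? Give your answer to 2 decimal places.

6.00

|S1∩S2|: x∈[2,4], y∈[1,4] → 2·3 = 6.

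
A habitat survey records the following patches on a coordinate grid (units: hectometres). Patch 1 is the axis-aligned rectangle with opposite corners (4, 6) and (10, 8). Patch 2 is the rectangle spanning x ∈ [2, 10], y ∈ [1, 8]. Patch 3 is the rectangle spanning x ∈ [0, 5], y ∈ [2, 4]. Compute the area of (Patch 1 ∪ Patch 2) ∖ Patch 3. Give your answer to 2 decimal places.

|Patch 1 ∪ Patch 2| = 56.
|(Patch 1 ∪ Patch 2) ∩ Patch 3| = 6.
|(Patch 1 ∪ Patch 2) ∖ Patch 3| = 56 − 6 = 50.00.

50.00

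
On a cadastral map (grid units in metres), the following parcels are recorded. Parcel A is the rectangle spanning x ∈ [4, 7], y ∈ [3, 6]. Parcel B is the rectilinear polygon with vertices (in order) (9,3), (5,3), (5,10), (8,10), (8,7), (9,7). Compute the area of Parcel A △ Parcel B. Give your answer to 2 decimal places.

22.00

|Parcel A| = 9, |Parcel B| = 25, |Parcel A∩Parcel B| = 6.
|Parcel A △ Parcel B| = |Parcel A| + |Parcel B| − 2·|Parcel A∩Parcel B| = 9 + 25 − 12 = 22.00.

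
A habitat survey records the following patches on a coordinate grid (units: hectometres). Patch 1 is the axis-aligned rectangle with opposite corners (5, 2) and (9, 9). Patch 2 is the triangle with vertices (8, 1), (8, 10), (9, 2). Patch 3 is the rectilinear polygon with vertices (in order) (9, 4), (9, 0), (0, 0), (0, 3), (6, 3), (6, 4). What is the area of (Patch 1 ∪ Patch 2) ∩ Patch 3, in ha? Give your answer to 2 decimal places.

7.50

The region (Patch 1 ∪ Patch 2) ∩ Patch 3 is the polygon with vertices (9,2), (8,1), (8,2), (5,2), (5,3), (6,3), (6,4), (9,4).
By the shoelace formula its area is 7.50.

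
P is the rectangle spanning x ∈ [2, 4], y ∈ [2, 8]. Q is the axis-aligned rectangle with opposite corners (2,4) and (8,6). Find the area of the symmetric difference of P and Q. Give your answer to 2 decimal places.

16.00

|P∩Q|: x∈[2,4], y∈[4,6] → 2·2 = 4.
|P △ Q| = |P| + |Q| − 2·|P∩Q| = 12 + 12 − 8 = 16.00.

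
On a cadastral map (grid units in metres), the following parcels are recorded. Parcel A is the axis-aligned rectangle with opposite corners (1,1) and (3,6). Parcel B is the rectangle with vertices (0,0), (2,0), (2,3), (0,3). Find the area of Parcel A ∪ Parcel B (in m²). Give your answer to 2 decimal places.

By inclusion–exclusion:
Individual areas: |Parcel A| = 10, |Parcel B| = 6.
|Parcel A∩Parcel B|: x∈[1,2], y∈[1,3] → 1·2 = 2.
|Parcel A ∪ Parcel B| = 16 − 2 = 14.00.

14.00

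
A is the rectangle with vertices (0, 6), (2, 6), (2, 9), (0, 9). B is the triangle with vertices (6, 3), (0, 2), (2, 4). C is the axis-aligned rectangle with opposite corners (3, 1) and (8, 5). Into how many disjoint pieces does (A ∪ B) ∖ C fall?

(A ∪ B) ∖ C splits into 2 disjoint pieces (area 6, area 3.125).

2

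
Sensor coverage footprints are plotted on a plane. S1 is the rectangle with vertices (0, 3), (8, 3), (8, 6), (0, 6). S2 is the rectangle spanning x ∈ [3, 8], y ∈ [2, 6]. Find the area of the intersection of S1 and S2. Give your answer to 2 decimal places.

|S1∩S2|: x∈[3,8], y∈[3,6] → 5·3 = 15.

15.00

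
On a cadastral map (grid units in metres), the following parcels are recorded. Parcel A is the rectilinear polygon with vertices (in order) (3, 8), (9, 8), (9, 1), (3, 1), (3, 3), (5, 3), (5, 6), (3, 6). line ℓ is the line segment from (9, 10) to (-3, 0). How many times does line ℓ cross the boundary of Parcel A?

2

The segment meets the boundary at (6.6,8), (4.2,6).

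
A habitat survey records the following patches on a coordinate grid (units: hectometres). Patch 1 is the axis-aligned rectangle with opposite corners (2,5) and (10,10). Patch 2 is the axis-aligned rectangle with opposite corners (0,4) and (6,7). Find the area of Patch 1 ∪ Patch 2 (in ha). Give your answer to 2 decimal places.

By inclusion–exclusion:
Individual areas: |Patch 1| = 40, |Patch 2| = 18.
|Patch 1∩Patch 2|: x∈[2,6], y∈[5,7] → 4·2 = 8.
|Patch 1 ∪ Patch 2| = 58 − 8 = 50.00.

50.00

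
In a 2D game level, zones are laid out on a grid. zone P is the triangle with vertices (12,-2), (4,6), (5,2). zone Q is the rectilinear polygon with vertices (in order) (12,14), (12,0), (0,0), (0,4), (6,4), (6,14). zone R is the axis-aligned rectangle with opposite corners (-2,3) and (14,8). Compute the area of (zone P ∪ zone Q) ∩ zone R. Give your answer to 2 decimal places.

The region (zone P ∪ zone Q) ∩ zone R is the polygon with vertices (0,4), (4.5,4), (4,6), (6,4), (6,8), (12,8), (12,3), (0,3).
By the shoelace formula its area is 37.50.

37.50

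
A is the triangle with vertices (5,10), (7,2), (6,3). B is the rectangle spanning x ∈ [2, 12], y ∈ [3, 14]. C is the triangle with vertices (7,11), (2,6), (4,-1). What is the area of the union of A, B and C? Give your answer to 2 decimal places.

114.66

By inclusion–exclusion:
Individual areas: |A| = 3, |B| = 110, |C| = 22.5.
|A∩B| = 2.625.
|A∩C| = 0.7977.
|B∩C| = 18.2143.
|A∩B∩C| = 0.7977.
|A ∪ B ∪ C| = 135.5 − 21.637 + 0.7977 = 114.66.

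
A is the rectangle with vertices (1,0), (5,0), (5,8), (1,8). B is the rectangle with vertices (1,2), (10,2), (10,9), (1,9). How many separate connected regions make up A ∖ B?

A ∖ B is a single connected region.

1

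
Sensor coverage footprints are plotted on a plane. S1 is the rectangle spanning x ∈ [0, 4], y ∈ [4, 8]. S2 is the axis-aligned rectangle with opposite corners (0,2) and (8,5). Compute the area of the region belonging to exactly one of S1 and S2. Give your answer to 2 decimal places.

|S1∩S2|: x∈[0,4], y∈[4,5] → 4·1 = 4.
|S1 △ S2| = |S1| + |S2| − 2·|S1∩S2| = 16 + 24 − 8 = 32.00.

32.00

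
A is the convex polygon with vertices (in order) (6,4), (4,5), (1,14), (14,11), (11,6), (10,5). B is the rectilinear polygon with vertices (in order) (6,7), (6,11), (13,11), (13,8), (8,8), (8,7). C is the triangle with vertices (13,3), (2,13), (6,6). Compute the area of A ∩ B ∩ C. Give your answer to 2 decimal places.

2.91

The intersection is the polygon with vertices (8,7), (6,7), (6,9.364), (8,7.545).
By the shoelace formula its area is 2.91.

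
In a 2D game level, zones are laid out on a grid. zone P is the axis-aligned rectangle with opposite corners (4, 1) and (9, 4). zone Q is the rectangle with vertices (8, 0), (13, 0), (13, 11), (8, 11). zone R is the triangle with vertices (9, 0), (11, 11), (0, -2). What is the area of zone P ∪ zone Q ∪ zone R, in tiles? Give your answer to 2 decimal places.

86.50

By inclusion–exclusion:
Individual areas: |zone P| = 15, |zone Q| = 55, |zone R| = 47.5.
|zone P∩zone Q|: x∈[8,9], y∈[1,4] → 1·3 = 3.
|zone P∩zone R| = 14.3147.
|zone Q∩zone R| = 16.6818.
|zone P∩zone Q∩zone R| = 3.
|zone P ∪ zone Q ∪ zone R| = 117.5 − 33.9965 + 3 = 86.50.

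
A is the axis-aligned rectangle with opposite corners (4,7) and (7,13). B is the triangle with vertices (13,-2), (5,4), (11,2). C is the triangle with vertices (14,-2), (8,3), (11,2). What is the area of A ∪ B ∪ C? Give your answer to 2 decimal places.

By inclusion–exclusion:
Individual areas: |A| = 18, |B| = 10, |C| = 4.5.
|A∩B| = 0.
|A∩C| = 0.
|B∩C| = 3.2143.
|A∩B∩C| = 0.
|A ∪ B ∪ C| = 32.5 − 3.2143 + 0 = 29.29.

29.29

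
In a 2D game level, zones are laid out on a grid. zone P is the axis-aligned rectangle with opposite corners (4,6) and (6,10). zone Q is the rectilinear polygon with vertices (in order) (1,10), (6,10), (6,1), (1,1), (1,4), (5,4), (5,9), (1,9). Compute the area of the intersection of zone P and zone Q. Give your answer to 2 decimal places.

The intersection is the polygon with vertices (6,6), (5,6), (5,9), (4,9), (4,10), (6,10).
By the shoelace formula its area is 5.00.

5.00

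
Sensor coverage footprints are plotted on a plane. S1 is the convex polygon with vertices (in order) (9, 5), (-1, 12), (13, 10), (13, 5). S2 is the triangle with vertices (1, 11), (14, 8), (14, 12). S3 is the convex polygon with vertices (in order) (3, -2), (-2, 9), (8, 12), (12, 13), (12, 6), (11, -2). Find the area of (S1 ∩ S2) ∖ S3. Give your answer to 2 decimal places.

3.14

|S1 ∩ S2| = 13.7404.
|(S1 ∩ S2) ∩ S3| = 10.5993.
|(S1 ∩ S2) ∖ S3| = 13.7404 − 10.5993 = 3.14.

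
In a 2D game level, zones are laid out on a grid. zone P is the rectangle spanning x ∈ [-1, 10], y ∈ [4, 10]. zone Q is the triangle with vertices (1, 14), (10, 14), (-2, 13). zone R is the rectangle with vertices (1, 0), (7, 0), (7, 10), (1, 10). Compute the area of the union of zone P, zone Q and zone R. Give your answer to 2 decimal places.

By inclusion–exclusion:
Individual areas: |zone P| = 66, |zone Q| = 4.5, |zone R| = 60.
|zone P∩zone Q| = 0.
|zone P∩zone R|: x∈[1,7], y∈[4,10] → 6·6 = 36.
|zone Q∩zone R| = 0.
|zone P∩zone Q∩zone R| = 0.
|zone P ∪ zone Q ∪ zone R| = 130.5 − 36 + 0 = 94.50.

94.50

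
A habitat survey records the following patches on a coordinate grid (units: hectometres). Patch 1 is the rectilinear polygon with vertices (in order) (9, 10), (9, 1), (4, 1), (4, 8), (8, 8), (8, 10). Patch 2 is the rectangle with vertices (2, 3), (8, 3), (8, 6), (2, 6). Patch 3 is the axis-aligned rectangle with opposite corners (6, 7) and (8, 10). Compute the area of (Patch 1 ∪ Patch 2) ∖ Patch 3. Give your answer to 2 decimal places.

|Patch 1 ∪ Patch 2| = 43.
|(Patch 1 ∪ Patch 2) ∩ Patch 3| = 2.
|(Patch 1 ∪ Patch 2) ∖ Patch 3| = 43 − 2 = 41.00.

41.00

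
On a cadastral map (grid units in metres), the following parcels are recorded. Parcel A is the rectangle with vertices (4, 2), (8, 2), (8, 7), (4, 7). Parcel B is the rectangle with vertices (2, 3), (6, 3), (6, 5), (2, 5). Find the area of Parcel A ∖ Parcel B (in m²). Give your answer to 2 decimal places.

|Parcel A∩Parcel B|: x∈[4,6], y∈[3,5] → 2·2 = 4.
|Parcel A| = 20.
|Parcel A ∖ Parcel B| = |Parcel A| − |Parcel A∩Parcel B| = 20 − 4 = 16.00.

16.00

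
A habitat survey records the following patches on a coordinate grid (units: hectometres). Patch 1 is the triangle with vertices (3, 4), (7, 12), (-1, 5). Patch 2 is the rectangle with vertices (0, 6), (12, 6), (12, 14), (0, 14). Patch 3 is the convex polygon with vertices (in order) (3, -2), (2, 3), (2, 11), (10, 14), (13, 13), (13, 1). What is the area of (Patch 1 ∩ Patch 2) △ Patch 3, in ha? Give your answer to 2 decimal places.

|Patch 1 ∩ Patch 2| = 11.5714.
|(Patch 1 ∩ Patch 2) ∩ Patch 3| = 10.0625.
|(Patch 1 ∩ Patch 2) △ Patch 3| = 11.5714 + 145 − 20.125 = 136.45.

136.45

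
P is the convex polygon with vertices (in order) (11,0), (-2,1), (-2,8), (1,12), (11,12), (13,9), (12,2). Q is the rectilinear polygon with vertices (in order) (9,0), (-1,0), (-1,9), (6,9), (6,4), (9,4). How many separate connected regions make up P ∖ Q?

1

P ∖ Q is a single connected region.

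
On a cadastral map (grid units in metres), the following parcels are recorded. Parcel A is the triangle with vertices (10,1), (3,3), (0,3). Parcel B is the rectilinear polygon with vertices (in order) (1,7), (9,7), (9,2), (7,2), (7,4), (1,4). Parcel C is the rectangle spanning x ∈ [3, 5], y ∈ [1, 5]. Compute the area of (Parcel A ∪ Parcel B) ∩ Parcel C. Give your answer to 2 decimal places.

|Parcel A ∪ Parcel B| = 31.
|(Parcel A ∪ Parcel B) ∩ Parcel C| = 3.03.

3.03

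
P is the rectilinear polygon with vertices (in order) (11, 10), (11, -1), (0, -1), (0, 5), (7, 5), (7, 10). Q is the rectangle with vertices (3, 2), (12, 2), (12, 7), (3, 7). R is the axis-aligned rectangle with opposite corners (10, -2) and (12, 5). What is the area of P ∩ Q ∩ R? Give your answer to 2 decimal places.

The intersection is the polygon with vertices (10,2), (10,5), (11,5), (11,2).
By the shoelace formula its area is 3.00.

3.00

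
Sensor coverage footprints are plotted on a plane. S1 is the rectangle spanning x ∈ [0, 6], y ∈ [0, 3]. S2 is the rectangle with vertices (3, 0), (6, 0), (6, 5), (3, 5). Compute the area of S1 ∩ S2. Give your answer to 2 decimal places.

|S1∩S2|: x∈[3,6], y∈[0,3] → 3·3 = 9.

9.00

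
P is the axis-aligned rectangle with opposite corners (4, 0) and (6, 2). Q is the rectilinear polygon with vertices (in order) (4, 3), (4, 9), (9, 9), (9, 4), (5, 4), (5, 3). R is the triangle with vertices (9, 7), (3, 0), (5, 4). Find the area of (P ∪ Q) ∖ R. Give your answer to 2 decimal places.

27.31

|P ∪ Q| = 30.
|(P ∪ Q) ∩ R| = 2.6905.
|(P ∪ Q) ∖ R| = 30 − 2.6905 = 27.31.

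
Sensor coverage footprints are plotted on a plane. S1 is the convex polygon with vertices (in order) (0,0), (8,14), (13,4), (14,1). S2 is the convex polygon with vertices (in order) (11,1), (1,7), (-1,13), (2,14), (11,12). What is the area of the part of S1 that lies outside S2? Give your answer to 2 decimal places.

43.46

|S1| = 96.5, |S1∩S2| = 53.0387.
|S1 ∖ S2| = |S1| − |S1∩S2| = 96.5 − 53.0387 = 43.46.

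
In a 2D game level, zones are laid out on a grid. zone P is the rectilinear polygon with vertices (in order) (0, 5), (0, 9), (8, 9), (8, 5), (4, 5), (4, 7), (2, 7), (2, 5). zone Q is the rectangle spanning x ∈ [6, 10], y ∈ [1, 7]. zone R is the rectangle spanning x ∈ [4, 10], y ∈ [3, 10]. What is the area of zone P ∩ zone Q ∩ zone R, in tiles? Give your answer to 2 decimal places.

4.00

The intersection is the polygon with vertices (6,5), (6,7), (8,7), (8,5).
By the shoelace formula its area is 4.00.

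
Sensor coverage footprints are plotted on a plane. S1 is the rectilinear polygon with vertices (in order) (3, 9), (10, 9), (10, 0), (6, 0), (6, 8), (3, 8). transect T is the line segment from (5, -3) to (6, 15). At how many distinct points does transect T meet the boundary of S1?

The segment meets the boundary at (5.667,9), (5.611,8).

2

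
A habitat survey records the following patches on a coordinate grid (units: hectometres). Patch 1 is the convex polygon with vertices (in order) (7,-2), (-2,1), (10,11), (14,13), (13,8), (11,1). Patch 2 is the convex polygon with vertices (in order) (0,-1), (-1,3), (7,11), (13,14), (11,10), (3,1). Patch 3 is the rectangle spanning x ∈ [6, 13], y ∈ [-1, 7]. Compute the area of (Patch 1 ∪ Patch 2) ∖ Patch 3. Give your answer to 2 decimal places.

|Patch 1 ∪ Patch 2| = 132.4072.
|(Patch 1 ∪ Patch 2) ∩ Patch 3| = 42.4762.
|(Patch 1 ∪ Patch 2) ∖ Patch 3| = 132.4072 − 42.4762 = 89.93.

89.93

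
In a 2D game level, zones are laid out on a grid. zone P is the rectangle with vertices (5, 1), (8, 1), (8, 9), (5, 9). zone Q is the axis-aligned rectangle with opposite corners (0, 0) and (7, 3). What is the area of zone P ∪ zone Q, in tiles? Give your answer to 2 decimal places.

By inclusion–exclusion:
Individual areas: |zone P| = 24, |zone Q| = 21.
|zone P∩zone Q|: x∈[5,7], y∈[1,3] → 2·2 = 4.
|zone P ∪ zone Q| = 45 − 4 = 41.00.

41.00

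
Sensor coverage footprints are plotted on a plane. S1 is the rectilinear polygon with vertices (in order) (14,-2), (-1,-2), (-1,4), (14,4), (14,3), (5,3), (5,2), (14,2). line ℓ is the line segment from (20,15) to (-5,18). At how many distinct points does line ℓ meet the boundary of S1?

0

The segment lies entirely outside S1 and never meets its boundary.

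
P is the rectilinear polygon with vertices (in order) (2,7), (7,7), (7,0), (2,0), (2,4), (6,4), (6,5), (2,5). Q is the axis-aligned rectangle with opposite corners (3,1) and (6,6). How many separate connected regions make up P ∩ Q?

P ∩ Q splits into 2 disjoint pieces (area 9, area 3).

2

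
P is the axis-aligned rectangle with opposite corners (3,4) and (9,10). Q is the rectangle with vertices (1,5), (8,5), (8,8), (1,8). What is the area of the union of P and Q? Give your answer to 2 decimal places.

By inclusion–exclusion:
Individual areas: |P| = 36, |Q| = 21.
|P∩Q|: x∈[3,8], y∈[5,8] → 5·3 = 15.
|P ∪ Q| = 57 − 15 = 42.00.

42.00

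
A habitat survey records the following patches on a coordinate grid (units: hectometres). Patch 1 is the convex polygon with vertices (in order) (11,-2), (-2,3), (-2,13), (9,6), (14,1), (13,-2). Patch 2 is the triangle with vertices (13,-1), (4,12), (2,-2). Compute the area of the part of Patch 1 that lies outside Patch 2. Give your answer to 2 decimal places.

|Patch 1| = 120, |Patch 1∩Patch 2| = 58.7781.
|Patch 1 ∖ Patch 2| = |Patch 1| − |Patch 1∩Patch 2| = 120 − 58.7781 = 61.22.

61.22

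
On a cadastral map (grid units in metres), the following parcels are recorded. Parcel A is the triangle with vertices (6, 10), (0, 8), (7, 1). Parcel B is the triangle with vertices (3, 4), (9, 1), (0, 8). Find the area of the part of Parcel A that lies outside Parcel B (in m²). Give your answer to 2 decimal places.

23.64

|Parcel A| = 28, |Parcel A∩Parcel B| = 4.3561.
|Parcel A ∖ Parcel B| = |Parcel A| − |Parcel A∩Parcel B| = 28 − 4.3561 = 23.64.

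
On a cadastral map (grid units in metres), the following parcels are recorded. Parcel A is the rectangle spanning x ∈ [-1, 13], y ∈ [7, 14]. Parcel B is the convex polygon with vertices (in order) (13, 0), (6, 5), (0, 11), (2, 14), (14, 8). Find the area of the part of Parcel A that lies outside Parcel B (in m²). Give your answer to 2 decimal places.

48.25

|Parcel A| = 98, |Parcel A∩Parcel B| = 49.75.
|Parcel A ∖ Parcel B| = |Parcel A| − |Parcel A∩Parcel B| = 98 − 49.75 = 48.25.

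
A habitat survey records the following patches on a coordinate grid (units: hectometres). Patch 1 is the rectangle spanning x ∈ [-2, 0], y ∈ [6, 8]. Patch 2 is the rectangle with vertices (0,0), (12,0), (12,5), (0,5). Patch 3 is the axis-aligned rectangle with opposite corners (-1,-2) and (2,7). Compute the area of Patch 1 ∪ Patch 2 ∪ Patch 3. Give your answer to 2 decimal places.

80.00

By inclusion–exclusion:
Individual areas: |Patch 1| = 4, |Patch 2| = 60, |Patch 3| = 27.
|Patch 1∩Patch 2| = 0 (no overlap).
|Patch 1∩Patch 3|: x∈[-1,0], y∈[6,7] → 1·1 = 1.
|Patch 2∩Patch 3|: x∈[0,2], y∈[0,5] → 2·5 = 10.
|Patch 1∩Patch 2∩Patch 3| = 0.
|Patch 1 ∪ Patch 2 ∪ Patch 3| = 91 − 11 + 0 = 80.00.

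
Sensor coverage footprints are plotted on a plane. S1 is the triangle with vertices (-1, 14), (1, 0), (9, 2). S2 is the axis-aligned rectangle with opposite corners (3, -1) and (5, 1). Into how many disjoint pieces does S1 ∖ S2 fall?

1

S1 ∖ S2 is a single connected region.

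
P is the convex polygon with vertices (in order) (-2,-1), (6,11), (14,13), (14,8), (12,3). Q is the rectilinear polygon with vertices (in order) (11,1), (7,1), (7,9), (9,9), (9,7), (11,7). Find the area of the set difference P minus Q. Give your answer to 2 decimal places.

87.57

|P| = 111, |P∩Q| = 23.4286.
|P ∖ Q| = |P| − |P∩Q| = 111 − 23.4286 = 87.57.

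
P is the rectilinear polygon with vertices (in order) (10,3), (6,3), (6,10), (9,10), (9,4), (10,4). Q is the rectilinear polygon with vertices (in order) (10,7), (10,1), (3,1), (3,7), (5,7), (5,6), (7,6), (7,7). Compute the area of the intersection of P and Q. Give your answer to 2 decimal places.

The intersection is the polygon with vertices (6,3), (6,6), (7,6), (7,7), (9,7), (9,4), (10,4), (10,3).
By the shoelace formula its area is 12.00.

12.00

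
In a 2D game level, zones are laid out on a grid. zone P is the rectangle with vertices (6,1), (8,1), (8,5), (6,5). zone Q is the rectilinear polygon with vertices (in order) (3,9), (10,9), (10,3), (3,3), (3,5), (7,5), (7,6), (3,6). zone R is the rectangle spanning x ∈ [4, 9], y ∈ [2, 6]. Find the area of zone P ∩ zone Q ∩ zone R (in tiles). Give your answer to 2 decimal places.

4.00

The intersection is the polygon with vertices (8,3), (6,3), (6,5), (7,5), (8,5).
By the shoelace formula its area is 4.00.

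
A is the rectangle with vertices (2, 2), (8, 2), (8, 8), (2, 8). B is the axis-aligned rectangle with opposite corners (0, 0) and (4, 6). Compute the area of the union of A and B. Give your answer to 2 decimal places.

52.00

By inclusion–exclusion:
Individual areas: |A| = 36, |B| = 24.
|A∩B|: x∈[2,4], y∈[2,6] → 2·4 = 8.
|A ∪ B| = 60 − 8 = 52.00.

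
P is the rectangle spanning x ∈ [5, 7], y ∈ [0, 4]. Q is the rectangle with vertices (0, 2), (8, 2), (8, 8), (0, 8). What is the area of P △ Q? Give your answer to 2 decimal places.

48.00

|P∩Q|: x∈[5,7], y∈[2,4] → 2·2 = 4.
|P △ Q| = |P| + |Q| − 2·|P∩Q| = 8 + 48 − 8 = 48.00.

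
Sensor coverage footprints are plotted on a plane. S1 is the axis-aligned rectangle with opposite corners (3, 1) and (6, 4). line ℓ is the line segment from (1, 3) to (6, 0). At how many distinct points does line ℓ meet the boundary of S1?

The segment meets the boundary at (4.333,1), (3,1.8).

2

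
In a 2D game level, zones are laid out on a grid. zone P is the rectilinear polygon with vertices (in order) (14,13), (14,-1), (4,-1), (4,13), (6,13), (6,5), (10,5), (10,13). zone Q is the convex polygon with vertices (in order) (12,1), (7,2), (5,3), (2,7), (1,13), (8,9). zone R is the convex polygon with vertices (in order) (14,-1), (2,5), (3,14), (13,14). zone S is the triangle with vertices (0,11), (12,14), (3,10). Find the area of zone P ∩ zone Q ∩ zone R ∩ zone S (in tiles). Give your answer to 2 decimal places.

0.35

The intersection is the polygon with vertices (4,11.286), (4.828,10.812), (4,10.444).
By the shoelace formula its area is 0.35.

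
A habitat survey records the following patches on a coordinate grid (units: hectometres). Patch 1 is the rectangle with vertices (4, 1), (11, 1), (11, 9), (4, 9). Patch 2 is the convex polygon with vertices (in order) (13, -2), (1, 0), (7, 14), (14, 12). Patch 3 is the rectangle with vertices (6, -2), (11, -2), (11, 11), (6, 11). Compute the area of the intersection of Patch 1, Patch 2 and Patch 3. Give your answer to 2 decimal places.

40.00

The intersection is the polygon with vertices (11,1), (6,1), (6,9), (11,9).
By the shoelace formula its area is 40.00.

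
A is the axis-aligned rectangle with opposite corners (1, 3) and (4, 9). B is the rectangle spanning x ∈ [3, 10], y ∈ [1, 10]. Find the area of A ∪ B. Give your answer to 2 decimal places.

By inclusion–exclusion:
Individual areas: |A| = 18, |B| = 63.
|A∩B|: x∈[3,4], y∈[3,9] → 1·6 = 6.
|A ∪ B| = 81 − 6 = 75.00.

75.00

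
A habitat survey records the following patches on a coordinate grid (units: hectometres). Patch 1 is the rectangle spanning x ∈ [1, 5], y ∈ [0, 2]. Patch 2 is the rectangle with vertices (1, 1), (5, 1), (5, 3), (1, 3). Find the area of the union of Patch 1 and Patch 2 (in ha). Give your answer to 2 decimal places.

12.00

By inclusion–exclusion:
Individual areas: |Patch 1| = 8, |Patch 2| = 8.
|Patch 1∩Patch 2|: x∈[1,5], y∈[1,2] → 4·1 = 4.
|Patch 1 ∪ Patch 2| = 16 − 4 = 12.00.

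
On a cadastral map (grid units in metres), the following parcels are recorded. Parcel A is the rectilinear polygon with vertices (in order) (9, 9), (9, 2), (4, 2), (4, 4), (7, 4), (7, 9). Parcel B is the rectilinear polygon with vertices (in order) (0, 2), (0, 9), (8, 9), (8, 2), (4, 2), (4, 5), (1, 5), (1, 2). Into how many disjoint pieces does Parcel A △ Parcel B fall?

2

Parcel A △ Parcel B splits into 2 disjoint pieces (area 7, area 34).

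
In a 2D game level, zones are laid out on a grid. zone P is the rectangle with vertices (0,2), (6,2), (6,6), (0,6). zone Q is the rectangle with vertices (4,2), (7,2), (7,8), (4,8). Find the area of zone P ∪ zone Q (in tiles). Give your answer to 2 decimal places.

By inclusion–exclusion:
Individual areas: |zone P| = 24, |zone Q| = 18.
|zone P∩zone Q|: x∈[4,6], y∈[2,6] → 2·4 = 8.
|zone P ∪ zone Q| = 42 − 8 = 34.00.

34.00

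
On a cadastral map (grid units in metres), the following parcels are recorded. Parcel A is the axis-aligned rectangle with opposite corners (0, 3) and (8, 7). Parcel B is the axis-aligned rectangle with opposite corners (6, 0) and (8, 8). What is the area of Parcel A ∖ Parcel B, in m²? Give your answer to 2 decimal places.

24.00

|Parcel A∩Parcel B|: x∈[6,8], y∈[3,7] → 2·4 = 8.
|Parcel A| = 32.
|Parcel A ∖ Parcel B| = |Parcel A| − |Parcel A∩Parcel B| = 32 − 8 = 24.00.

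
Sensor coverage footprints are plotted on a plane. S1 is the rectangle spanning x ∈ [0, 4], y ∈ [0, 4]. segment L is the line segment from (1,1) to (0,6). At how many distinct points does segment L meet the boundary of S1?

The segment meets the boundary at (0.4,4).

1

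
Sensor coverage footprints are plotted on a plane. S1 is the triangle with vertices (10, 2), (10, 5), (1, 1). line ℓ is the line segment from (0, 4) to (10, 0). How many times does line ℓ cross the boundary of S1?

The segment meets the boundary at (6.087,1.565), (4.079,2.368).

2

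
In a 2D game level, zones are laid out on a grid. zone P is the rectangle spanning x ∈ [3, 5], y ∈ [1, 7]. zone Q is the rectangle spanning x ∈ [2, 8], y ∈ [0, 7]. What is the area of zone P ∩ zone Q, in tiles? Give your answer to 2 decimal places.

|zone P∩zone Q|: x∈[3,5], y∈[1,7] → 2·6 = 12.

12.00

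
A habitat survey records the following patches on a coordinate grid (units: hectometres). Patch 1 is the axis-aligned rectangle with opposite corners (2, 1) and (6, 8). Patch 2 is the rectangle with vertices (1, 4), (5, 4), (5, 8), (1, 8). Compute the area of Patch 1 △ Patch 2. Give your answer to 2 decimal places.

20.00

|Patch 1∩Patch 2|: x∈[2,5], y∈[4,8] → 3·4 = 12.
|Patch 1 △ Patch 2| = |Patch 1| + |Patch 2| − 2·|Patch 1∩Patch 2| = 28 + 16 − 24 = 20.00.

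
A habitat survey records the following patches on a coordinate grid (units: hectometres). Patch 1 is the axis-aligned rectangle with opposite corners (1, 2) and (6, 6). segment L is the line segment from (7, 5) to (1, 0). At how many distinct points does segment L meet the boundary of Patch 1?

2

The segment meets the boundary at (3.4,2), (6,4.167).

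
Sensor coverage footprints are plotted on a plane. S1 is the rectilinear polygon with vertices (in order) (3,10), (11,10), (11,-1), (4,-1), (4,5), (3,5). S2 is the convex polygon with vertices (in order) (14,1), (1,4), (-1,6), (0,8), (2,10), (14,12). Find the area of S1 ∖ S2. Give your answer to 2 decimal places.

24.50

|S1| = 82, |S1∩S2| = 57.5.
|S1 ∖ S2| = |S1| − |S1∩S2| = 82 − 57.5 = 24.50.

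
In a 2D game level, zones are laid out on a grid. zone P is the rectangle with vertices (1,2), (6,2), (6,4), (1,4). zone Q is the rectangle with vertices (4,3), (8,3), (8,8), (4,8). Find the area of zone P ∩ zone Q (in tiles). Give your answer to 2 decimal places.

|zone P∩zone Q|: x∈[4,6], y∈[3,4] → 2·1 = 2.

2.00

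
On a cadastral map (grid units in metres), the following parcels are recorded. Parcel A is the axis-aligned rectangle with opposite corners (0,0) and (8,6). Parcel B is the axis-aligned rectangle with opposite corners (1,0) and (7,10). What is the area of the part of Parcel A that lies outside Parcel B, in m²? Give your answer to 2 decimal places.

12.00

|Parcel A∩Parcel B|: x∈[1,7], y∈[0,6] → 6·6 = 36.
|Parcel A| = 48.
|Parcel A ∖ Parcel B| = |Parcel A| − |Parcel A∩Parcel B| = 48 − 36 = 12.00.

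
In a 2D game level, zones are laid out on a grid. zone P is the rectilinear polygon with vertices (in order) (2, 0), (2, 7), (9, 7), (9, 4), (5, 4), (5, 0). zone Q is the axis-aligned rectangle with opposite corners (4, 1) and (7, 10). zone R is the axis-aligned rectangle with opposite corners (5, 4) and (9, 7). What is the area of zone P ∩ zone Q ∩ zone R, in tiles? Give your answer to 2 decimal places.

6.00

The intersection is the polygon with vertices (7,4), (5,4), (5,7), (7,7).
By the shoelace formula its area is 6.00.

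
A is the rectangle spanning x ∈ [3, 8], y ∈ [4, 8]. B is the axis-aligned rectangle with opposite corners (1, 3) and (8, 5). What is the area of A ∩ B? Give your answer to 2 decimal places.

5.00

|A∩B|: x∈[3,8], y∈[4,5] → 5·1 = 5.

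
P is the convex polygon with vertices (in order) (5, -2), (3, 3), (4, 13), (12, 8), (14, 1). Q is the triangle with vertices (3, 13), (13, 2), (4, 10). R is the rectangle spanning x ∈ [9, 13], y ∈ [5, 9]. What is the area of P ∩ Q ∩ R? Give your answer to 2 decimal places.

The intersection is the polygon with vertices (10.273,5), (9.625,5), (9,5.556), (9,6.4).
By the shoelace formula its area is 0.72.

0.72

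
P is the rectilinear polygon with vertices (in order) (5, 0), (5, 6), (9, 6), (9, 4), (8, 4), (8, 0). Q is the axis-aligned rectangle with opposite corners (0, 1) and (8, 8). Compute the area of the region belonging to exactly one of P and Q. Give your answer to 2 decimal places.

46.00

|P| = 20, |Q| = 56, |P∩Q| = 15.
|P △ Q| = |P| + |Q| − 2·|P∩Q| = 20 + 56 − 30 = 46.00.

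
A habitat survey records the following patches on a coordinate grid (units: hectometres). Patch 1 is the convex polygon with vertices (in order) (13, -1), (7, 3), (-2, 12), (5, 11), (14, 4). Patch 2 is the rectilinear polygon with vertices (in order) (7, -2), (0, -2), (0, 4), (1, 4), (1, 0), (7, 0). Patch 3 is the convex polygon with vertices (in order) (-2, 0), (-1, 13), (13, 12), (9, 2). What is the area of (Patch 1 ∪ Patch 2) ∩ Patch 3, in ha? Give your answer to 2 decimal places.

54.55

|Patch 1 ∪ Patch 2| = 91.
|(Patch 1 ∪ Patch 2) ∩ Patch 3| = 54.55.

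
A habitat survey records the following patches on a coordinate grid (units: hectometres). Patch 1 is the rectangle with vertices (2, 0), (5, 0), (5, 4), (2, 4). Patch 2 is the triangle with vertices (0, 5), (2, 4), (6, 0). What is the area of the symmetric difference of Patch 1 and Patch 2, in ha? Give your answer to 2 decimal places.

11.50

|Patch 1| = 12, |Patch 2| = 2, |Patch 1∩Patch 2| = 1.25.
|Patch 1 △ Patch 2| = |Patch 1| + |Patch 2| − 2·|Patch 1∩Patch 2| = 12 + 2 − 2.5 = 11.50.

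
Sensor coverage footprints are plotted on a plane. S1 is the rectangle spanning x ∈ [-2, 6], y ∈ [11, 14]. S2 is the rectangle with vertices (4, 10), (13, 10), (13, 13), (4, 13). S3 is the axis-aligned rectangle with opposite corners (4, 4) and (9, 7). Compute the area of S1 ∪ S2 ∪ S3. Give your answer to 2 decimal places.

By inclusion–exclusion:
Individual areas: |S1| = 24, |S2| = 27, |S3| = 15.
|S1∩S2|: x∈[4,6], y∈[11,13] → 2·2 = 4.
|S1∩S3| = 0 (no overlap).
|S2∩S3| = 0 (no overlap).
|S1∩S2∩S3| = 0.
|S1 ∪ S2 ∪ S3| = 66 − 4 + 0 = 62.00.

62.00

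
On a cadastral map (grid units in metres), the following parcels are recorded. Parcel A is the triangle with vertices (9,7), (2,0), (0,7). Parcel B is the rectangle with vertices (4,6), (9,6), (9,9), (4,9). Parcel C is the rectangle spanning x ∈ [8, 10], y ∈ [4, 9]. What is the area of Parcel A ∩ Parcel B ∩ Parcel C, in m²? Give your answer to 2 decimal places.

The intersection is the polygon with vertices (9,7), (8,6), (8,7).
By the shoelace formula its area is 0.50.

0.50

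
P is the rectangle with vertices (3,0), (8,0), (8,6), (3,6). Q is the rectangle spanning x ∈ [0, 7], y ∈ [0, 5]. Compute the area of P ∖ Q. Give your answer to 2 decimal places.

|P∩Q|: x∈[3,7], y∈[0,5] → 4·5 = 20.
|P| = 30.
|P ∖ Q| = |P| − |P∩Q| = 30 − 20 = 10.00.

10.00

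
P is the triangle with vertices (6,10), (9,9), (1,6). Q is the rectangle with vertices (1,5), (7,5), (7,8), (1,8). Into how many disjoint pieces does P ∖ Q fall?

P ∖ Q is a single connected region.

1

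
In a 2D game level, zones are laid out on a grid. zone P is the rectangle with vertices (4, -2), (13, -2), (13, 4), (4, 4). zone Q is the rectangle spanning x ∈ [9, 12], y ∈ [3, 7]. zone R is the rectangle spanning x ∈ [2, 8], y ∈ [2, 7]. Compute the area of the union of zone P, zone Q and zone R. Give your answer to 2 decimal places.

85.00

By inclusion–exclusion:
Individual areas: |zone P| = 54, |zone Q| = 12, |zone R| = 30.
|zone P∩zone Q|: x∈[9,12], y∈[3,4] → 3·1 = 3.
|zone P∩zone R|: x∈[4,8], y∈[2,4] → 4·2 = 8.
|zone Q∩zone R| = 0 (no overlap).
|zone P∩zone Q∩zone R| = 0.
|zone P ∪ zone Q ∪ zone R| = 96 − 11 + 0 = 85.00.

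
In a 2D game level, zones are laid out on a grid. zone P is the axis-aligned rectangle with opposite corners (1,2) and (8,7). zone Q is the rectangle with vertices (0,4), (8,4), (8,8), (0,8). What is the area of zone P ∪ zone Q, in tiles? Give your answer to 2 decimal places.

46.00

By inclusion–exclusion:
Individual areas: |zone P| = 35, |zone Q| = 32.
|zone P∩zone Q|: x∈[1,8], y∈[4,7] → 7·3 = 21.
|zone P ∪ zone Q| = 67 − 21 = 46.00.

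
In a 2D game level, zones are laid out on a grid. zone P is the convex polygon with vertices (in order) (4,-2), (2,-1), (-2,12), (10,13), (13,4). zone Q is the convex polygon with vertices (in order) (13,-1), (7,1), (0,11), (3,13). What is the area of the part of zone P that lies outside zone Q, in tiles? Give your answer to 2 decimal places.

100.36

|zone P| = 147.5, |zone P∩zone Q| = 47.142.
|zone P ∖ zone Q| = |zone P| − |zone P∩zone Q| = 147.5 − 47.142 = 100.36.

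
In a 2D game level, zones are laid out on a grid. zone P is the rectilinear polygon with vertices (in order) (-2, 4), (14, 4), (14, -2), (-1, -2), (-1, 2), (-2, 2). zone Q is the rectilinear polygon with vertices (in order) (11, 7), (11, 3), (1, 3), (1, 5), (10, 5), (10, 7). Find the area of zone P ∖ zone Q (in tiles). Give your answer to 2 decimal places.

|zone P| = 92, |zone P∩zone Q| = 10.
|zone P ∖ zone Q| = |zone P| − |zone P∩zone Q| = 92 − 10 = 82.00.

82.00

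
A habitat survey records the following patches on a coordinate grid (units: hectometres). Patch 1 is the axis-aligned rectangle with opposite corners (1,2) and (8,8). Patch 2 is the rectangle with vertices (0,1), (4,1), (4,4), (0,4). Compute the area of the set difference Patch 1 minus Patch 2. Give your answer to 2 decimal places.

36.00

|Patch 1∩Patch 2|: x∈[1,4], y∈[2,4] → 3·2 = 6.
|Patch 1| = 42.
|Patch 1 ∖ Patch 2| = |Patch 1| − |Patch 1∩Patch 2| = 42 − 6 = 36.00.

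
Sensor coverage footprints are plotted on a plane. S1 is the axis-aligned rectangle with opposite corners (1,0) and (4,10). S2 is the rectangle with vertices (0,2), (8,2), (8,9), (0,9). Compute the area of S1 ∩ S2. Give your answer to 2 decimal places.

|S1∩S2|: x∈[1,4], y∈[2,9] → 3·7 = 21.

21.00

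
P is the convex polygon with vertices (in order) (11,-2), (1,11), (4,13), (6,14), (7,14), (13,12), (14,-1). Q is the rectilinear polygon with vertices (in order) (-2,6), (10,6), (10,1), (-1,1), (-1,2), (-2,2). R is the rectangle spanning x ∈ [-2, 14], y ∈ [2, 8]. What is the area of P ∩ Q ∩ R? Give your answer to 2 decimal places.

14.46

The intersection is the polygon with vertices (10,6), (10,2), (7.923,2), (4.846,6).
By the shoelace formula its area is 14.46.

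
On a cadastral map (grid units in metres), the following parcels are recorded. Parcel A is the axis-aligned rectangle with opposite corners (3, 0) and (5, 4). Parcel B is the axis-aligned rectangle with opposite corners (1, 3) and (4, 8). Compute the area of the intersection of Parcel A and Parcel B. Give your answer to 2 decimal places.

|Parcel A∩Parcel B|: x∈[3,4], y∈[3,4] → 1·1 = 1.

1.00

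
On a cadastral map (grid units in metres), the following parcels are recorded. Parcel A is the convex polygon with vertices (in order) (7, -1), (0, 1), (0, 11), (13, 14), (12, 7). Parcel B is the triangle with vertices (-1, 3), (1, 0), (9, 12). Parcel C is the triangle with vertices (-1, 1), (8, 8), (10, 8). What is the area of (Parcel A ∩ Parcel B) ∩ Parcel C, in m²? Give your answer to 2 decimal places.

1.74

The region (Parcel A ∩ Parcel B) ∩ Parcel C is the polygon with vertices (0,1.778), (4.538,5.308), (3.632,3.947), (0,1.636).
By the shoelace formula its area is 1.74.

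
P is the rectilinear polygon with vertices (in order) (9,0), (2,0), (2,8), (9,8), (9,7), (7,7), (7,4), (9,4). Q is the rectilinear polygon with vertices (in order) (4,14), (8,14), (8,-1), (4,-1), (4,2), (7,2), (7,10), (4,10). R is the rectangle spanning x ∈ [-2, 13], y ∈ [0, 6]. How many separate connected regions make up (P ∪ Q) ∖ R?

2

(P ∪ Q) ∖ R splits into 2 disjoint pieces (area 4, area 31).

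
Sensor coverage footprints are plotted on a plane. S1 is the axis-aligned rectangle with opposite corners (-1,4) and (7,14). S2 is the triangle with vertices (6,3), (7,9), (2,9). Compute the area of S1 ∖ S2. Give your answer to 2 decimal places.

65.42

|S1| = 80, |S1∩S2| = 14.5833.
|S1 ∖ S2| = |S1| − |S1∩S2| = 80 − 14.5833 = 65.42.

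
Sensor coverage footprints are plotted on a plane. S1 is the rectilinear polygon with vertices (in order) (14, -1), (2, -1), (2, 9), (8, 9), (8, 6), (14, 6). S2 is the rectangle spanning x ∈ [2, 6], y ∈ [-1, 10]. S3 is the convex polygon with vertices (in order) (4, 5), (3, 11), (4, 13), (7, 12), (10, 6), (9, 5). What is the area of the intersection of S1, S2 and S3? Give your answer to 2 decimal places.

9.33

The intersection is the polygon with vertices (6,9), (6,5), (4,5), (3.333,9).
By the shoelace formula its area is 9.33.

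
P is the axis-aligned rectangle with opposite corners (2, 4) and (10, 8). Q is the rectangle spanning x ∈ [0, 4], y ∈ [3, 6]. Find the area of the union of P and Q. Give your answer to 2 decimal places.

By inclusion–exclusion:
Individual areas: |P| = 32, |Q| = 12.
|P∩Q|: x∈[2,4], y∈[4,6] → 2·2 = 4.
|P ∪ Q| = 44 − 4 = 40.00.

40.00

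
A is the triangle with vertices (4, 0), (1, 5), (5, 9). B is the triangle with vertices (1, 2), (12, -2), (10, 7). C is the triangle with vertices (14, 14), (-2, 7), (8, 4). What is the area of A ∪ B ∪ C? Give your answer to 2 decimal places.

By inclusion–exclusion:
Individual areas: |A| = 16, |B| = 45.5, |C| = 59.
|A∩B| = 3.4598.
|A∩C| = 5.5616.
|B∩C| = 3.6907.
|A∩B∩C| = 0.
|A ∪ B ∪ C| = 120.5 − 12.7121 + 0 = 107.79.

107.79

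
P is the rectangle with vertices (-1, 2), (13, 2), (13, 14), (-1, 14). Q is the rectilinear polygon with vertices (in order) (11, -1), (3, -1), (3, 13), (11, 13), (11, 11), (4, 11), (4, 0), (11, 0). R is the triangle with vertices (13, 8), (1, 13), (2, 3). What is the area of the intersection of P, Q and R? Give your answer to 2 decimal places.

The intersection is the polygon with vertices (3,12.167), (5.8,11), (4,11), (4,3.909), (3,3.454).
By the shoelace formula its area is 8.95.

8.95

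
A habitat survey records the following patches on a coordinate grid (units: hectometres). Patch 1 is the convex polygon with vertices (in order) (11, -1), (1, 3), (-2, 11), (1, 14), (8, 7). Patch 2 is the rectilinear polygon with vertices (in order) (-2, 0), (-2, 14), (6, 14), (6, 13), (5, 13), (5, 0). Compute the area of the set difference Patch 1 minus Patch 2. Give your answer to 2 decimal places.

33.30

|Patch 1| = 89, |Patch 1∩Patch 2| = 55.7.
|Patch 1 ∖ Patch 2| = |Patch 1| − |Patch 1∩Patch 2| = 89 − 55.7 = 33.30.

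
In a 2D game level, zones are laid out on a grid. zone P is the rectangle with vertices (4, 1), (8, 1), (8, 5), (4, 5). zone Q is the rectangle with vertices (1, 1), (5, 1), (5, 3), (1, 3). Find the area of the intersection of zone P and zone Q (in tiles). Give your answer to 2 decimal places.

|zone P∩zone Q|: x∈[4,5], y∈[1,3] → 1·2 = 2.

2.00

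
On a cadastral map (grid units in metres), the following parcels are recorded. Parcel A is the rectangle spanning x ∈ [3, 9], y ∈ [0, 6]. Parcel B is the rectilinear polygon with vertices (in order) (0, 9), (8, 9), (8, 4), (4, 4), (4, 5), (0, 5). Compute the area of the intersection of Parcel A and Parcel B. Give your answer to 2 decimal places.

9.00

The intersection is the polygon with vertices (3,6), (8,6), (8,4), (4,4), (4,5), (3,5).
By the shoelace formula its area is 9.00.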